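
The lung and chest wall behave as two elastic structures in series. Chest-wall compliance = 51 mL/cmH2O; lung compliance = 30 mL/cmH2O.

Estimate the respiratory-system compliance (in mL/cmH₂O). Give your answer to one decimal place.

Lung and chest wall are elastances in series: 1/Crs = 1/CL + 1/Ccw.
1/Crs = 1/30 + 1/51 = 0.05294.
Crs = 18.889 mL/cmH2O.

18.9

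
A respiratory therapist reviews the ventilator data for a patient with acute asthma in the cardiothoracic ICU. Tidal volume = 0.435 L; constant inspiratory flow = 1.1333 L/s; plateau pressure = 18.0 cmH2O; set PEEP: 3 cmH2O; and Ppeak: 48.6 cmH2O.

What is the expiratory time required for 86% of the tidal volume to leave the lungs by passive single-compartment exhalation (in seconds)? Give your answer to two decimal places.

1.54

R = (PIP − Pplat)/V̇ = (48.6 − 18.0) / 1.1333 = 30.6/1.1333 = 27.001 cmH2O·s/L.
C = Vt/(Pplat − PEEP) = 435.0 / (18.0 − 3) = 435.0/15.0 = 29.0 mL/cmH2O.
τ = R × C = 27.001 × 0.029 L/cmH2O = 0.783 s.
t = −τ·ln(1 − 0.86) = −0.783·ln(0.14) = 1.539 s.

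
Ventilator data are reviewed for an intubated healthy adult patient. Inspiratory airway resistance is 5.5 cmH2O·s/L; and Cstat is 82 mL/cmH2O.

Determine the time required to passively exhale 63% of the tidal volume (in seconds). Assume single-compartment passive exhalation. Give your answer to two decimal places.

0.45

τ = R × C = 5.5 × 82 mL/cmH2O = 5.5 × 0.082 L/cmH2O = 0.451 s.
Exhaled fraction f = 1 − e^(−t/τ) → t = −τ·ln(1 − f) = −0.451·ln(0.37) = 0.4484 s.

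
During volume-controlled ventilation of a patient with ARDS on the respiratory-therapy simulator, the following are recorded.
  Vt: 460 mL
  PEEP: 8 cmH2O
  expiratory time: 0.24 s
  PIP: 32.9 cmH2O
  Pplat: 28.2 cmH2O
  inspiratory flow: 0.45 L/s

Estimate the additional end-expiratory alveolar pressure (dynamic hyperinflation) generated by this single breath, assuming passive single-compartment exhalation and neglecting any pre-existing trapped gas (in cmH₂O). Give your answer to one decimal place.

R = (PIP − Pplat)/V̇ = (32.9 − 28.2) / 0.45 = 4.7/0.45 = 10.444 cmH2O·s/L.
C = Vt/(Pplat − PEEP) = 460.0 / (28.2 − 8) = 460.0/20.2 = 22.772 mL/cmH2O.
τ = R × C = 10.444 × 0.02277 L/cmH2O = 0.2378 s.
Fraction remaining = e^(−Te/τ) = e^(−0.24/0.2378) = 0.3645; trapped volume = 460.0 × 0.3645 = 167.67 mL.
Additional alveolar pressure from trapping ≈ V_trapped / C = 167.67 / 22.772 = 7.363 cmH2O.

7.4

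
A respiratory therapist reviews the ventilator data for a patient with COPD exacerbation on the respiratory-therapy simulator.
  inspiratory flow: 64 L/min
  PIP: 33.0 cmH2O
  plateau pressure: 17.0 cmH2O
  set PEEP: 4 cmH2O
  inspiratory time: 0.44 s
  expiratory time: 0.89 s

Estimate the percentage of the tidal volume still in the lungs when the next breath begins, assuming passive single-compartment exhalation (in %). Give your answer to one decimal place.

19.3

Flow: 64 L/min ÷ 60 = 1.0667 L/s.
Vt = flow × Ti = 1.0667 L/s × 0.44 s × 1000 mL/L = 469.35 mL.
R = (PIP − Pplat)/V̇ = (33.0 − 17.0) / 1.0667 = 16.0/1.0667 = 15.0 cmH2O·s/L.
C = Vt/(Pplat − PEEP) = 469.35 / (17.0 − 4) = 469.35/13.0 = 36.104 mL/cmH2O.
τ = R × C = 15.0 × 0.0361 L/cmH2O = 0.5415 s.
Fraction remaining at end-expiration = e^(−Te/τ) = e^(−0.89/0.5415) = 0.1933 → 19.33%.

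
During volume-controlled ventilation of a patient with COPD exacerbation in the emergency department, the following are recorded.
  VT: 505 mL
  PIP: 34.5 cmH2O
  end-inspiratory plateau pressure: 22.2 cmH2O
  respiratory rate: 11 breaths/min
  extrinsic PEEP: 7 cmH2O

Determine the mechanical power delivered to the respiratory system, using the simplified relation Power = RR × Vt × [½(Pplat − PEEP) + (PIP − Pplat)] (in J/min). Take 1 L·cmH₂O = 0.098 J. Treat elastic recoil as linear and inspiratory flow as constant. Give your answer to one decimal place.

Per-breath work = Vt × [½(Pplat−PEEP) + (PIP−Pplat)] = 0.505 × [0.5×15.2 + 12.3] = 0.505 × 19.9 = 10.05 L·cmH2O.
Power = 11 × 10.05 = 110.55 L·cmH2O/min.
× 0.098 J/(L·cmH2O) → 10.834 J/min.

10.8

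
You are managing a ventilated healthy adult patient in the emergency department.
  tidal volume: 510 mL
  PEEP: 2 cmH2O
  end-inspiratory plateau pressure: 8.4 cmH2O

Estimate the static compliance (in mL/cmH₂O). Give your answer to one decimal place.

Cstat = Vt / (Pplat − PEEP) = 510 / (8.4 − 2) = 510 / 6.4 = 79.688 mL/cmH2O.

79.7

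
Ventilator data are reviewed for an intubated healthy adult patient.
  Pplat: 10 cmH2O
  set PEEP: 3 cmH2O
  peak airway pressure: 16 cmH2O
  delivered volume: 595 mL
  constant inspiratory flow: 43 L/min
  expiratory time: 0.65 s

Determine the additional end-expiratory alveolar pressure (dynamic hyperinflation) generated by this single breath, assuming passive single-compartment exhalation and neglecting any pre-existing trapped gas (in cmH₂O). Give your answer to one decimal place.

Flow: 43 L/min ÷ 60 = 0.7167 L/s.
R = (PIP − Pplat)/V̇ = (16 − 10) / 0.7167 = 6.0/0.7167 = 8.372 cmH2O·s/L.
C = Vt/(Pplat − PEEP) = 595.0 / (10 − 3) = 595.0/7.0 = 85.0 mL/cmH2O.
τ = R × C = 8.372 × 0.085 L/cmH2O = 0.7116 s.
Fraction remaining = e^(−Te/τ) = e^(−0.65/0.7116) = 0.4011; trapped volume = 595.0 × 0.4011 = 238.65 mL.
Additional alveolar pressure from trapping ≈ V_trapped / C = 238.65 / 85.0 = 2.808 cmH2O.

2.8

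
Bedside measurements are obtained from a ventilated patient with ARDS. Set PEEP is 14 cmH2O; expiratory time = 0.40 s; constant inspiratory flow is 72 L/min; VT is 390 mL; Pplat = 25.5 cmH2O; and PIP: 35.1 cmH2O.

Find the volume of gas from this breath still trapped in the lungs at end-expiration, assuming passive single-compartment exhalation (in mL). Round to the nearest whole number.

89

Flow: 72 L/min ÷ 60 = 1.2 L/s.
R = (PIP − Pplat)/V̇ = (35.1 − 25.5) / 1.2 = 9.6/1.2 = 8.0 cmH2O·s/L.
C = Vt/(Pplat − PEEP) = 390.0 / (25.5 − 14) = 390.0/11.5 = 33.913 mL/cmH2O.
τ = R × C = 8.0 × 0.03391 L/cmH2O = 0.2713 s.
Fraction remaining = e^(−Te/τ) = e^(−0.40/0.2713) = 0.2289.
Trapped volume = 390.0 × 0.2289 = 89.271 mL.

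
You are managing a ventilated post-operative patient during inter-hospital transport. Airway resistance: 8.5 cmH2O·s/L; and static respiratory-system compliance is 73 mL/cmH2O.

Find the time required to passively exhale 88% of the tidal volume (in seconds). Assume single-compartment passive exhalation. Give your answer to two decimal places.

τ = R × C = 8.5 × 73 mL/cmH2O = 8.5 × 0.073 L/cmH2O = 0.6205 s.
Exhaled fraction f = 1 − e^(−t/τ) → t = −τ·ln(1 − f) = −0.6205·ln(0.12) = 1.316 s.

1.32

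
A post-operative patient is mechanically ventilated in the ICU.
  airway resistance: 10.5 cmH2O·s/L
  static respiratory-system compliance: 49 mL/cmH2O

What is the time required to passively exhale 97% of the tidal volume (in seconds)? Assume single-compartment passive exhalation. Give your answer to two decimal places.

τ = R × C = 10.5 × 49 mL/cmH2O = 10.5 × 0.049 L/cmH2O = 0.5145 s.
Exhaled fraction f = 1 − e^(−t/τ) → t = −τ·ln(1 − f) = −0.5145·ln(0.03) = 1.804 s.

1.80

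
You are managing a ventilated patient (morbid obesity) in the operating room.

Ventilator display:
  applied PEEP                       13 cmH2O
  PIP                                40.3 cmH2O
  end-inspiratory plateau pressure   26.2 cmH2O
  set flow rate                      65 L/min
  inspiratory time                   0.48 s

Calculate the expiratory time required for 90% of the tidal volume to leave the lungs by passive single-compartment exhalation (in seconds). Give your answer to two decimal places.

Flow: 65 L/min ÷ 60 = 1.0833 L/s.
Vt = flow × Ti = 1.0833 L/s × 0.48 s × 1000 mL/L = 519.98 mL.
R = (PIP − Pplat)/V̇ = (40.3 − 26.2) / 1.0833 = 14.1/1.0833 = 13.016 cmH2O·s/L.
C = Vt/(Pplat − PEEP) = 519.98 / (26.2 − 13) = 519.98/13.2 = 39.392 mL/cmH2O.
τ = R × C = 13.016 × 0.03939 L/cmH2O = 0.5127 s.
t = −τ·ln(1 − 0.90) = −0.5127·ln(0.1) = 1.181 s.

1.18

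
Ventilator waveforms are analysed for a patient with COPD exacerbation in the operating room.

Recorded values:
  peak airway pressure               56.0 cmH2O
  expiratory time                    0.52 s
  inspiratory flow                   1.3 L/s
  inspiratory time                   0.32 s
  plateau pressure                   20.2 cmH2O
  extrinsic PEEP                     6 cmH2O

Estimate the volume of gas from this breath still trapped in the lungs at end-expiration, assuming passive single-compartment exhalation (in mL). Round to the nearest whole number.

Vt = flow × Ti = 1.3 L/s × 0.32 s × 1000 mL/L = 416.0 mL.
R = (PIP − Pplat)/V̇ = (56.0 − 20.2) / 1.3 = 35.8/1.3 = 27.538 cmH2O·s/L.
C = Vt/(Pplat − PEEP) = 416.0 / (20.2 − 6) = 416.0/14.2 = 29.296 mL/cmH2O.
τ = R × C = 27.538 × 0.0293 L/cmH2O = 0.8069 s.
Fraction remaining = e^(−Te/τ) = e^(−0.52/0.8069) = 0.525.
Trapped volume = 416.0 × 0.525 = 218.4 mL.

218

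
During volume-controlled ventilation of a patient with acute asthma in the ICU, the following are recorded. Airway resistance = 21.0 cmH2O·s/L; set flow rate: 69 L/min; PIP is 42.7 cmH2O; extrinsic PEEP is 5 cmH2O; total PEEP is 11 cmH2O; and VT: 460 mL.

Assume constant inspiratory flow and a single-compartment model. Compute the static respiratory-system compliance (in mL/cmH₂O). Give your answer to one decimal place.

Flow: 69 L/min ÷ 60 = 1.15 L/s.
Total PEEP = 11 cmH2O (set 5 + intrinsic 6); this is the baseline alveolar pressure.
Equation of motion (constant flow): PIP = Vt/C + R·V̇ + PEEP.
Vt/C = PIP − R·V̇ − PEEP = 42.7 − 21.0×1.15 − 11 = 42.7 − 24.15 − 11 = 7.55 cmH2O.
C = Vt / 7.55 = 460 / 7.55 = 60.927 mL/cmH2O.

60.9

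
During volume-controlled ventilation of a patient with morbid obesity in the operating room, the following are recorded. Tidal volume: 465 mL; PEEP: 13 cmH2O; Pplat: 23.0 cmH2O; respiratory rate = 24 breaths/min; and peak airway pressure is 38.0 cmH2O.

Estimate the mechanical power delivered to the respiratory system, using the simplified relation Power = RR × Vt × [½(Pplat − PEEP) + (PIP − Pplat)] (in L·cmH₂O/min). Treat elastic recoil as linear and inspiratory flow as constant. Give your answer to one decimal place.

223.2

Per-breath work = Vt × [½(Pplat−PEEP) + (PIP−Pplat)] = 0.465 × [0.5×10.0 + 15.0] = 0.465 × 20.0 = 9.3 L·cmH2O.
Power = 24 × 9.3 = 223.2 L·cmH2O/min.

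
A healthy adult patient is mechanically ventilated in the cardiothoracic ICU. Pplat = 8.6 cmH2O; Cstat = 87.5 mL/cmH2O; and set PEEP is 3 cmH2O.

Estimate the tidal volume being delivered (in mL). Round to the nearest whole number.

490

Vt = Cstat × (Pplat − PEEP) = 87.5 × (8.6 − 3) = 87.5 × 5.6 = 490.0 mL.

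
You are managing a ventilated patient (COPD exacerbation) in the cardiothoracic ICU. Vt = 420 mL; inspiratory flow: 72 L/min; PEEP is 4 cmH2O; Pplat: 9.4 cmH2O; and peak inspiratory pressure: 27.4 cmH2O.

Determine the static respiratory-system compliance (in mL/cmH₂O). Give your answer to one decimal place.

Cstat = Vt / (Pplat − PEEP) = 420 / (9.4 − 4) = 420 / 5.4 = 77.778 mL/cmH2O.

77.8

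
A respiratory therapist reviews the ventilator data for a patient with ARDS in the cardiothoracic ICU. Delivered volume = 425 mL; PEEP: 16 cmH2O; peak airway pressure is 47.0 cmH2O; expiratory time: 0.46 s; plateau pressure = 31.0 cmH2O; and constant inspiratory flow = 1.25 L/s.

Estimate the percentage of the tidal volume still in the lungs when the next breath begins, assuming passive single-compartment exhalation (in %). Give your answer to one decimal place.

28.1

R = (PIP − Pplat)/V̇ = (47.0 − 31.0) / 1.25 = 16.0/1.25 = 12.8 cmH2O·s/L.
C = Vt/(Pplat − PEEP) = 425.0 / (31.0 − 16) = 425.0/15.0 = 28.333 mL/cmH2O.
τ = R × C = 12.8 × 0.02833 L/cmH2O = 0.3626 s.
Fraction remaining at end-expiration = e^(−Te/τ) = e^(−0.46/0.3626) = 0.2812 → 28.12%.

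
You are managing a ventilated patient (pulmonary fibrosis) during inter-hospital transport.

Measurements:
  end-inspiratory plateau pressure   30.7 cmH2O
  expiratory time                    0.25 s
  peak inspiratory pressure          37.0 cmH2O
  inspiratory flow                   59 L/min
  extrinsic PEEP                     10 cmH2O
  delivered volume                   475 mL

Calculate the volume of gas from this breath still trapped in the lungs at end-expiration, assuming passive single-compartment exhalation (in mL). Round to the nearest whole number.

Flow: 59 L/min ÷ 60 = 0.9833 L/s.
R = (PIP − Pplat)/V̇ = (37.0 − 30.7) / 0.9833 = 6.3/0.9833 = 6.407 cmH2O·s/L.
C = Vt/(Pplat − PEEP) = 475.0 / (30.7 − 10) = 475.0/20.7 = 22.947 mL/cmH2O.
τ = R × C = 6.407 × 0.02295 L/cmH2O = 0.147 s.
Fraction remaining = e^(−Te/τ) = e^(−0.25/0.147) = 0.1826.
Trapped volume = 475.0 × 0.1826 = 86.735 mL.

87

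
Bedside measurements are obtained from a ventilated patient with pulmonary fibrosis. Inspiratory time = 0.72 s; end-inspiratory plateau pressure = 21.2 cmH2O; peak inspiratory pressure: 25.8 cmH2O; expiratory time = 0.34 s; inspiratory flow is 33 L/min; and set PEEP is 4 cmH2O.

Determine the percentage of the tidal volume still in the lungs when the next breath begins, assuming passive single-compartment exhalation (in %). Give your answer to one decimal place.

Flow: 33 L/min ÷ 60 = 0.55 L/s.
Vt = flow × Ti = 0.55 L/s × 0.72 s × 1000 mL/L = 396.0 mL.
R = (PIP − Pplat)/V̇ = (25.8 − 21.2) / 0.55 = 4.6/0.55 = 8.364 cmH2O·s/L.
C = Vt/(Pplat − PEEP) = 396.0 / (21.2 − 4) = 396.0/17.2 = 23.023 mL/cmH2O.
τ = R × C = 8.364 × 0.02302 L/cmH2O = 0.1925 s.
Fraction remaining at end-expiration = e^(−Te/τ) = e^(−0.34/0.1925) = 0.171 → 17.1%.

17.1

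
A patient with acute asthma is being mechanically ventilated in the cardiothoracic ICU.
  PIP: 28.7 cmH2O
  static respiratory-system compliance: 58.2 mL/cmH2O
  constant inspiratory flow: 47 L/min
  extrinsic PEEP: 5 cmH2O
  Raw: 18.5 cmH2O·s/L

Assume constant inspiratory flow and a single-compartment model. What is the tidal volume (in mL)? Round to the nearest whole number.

Flow: 47 L/min ÷ 60 = 0.7833 L/s.
Equation of motion (constant flow): PIP = Vt/C + R·V̇ + PEEP.
Vt/C = PIP − R·V̇ − PEEP = 28.7 − 14.491 − 5 = 9.209 cmH2O.
Vt = C × 9.209 = 58.2 × 9.209 = 535.96 mL.

536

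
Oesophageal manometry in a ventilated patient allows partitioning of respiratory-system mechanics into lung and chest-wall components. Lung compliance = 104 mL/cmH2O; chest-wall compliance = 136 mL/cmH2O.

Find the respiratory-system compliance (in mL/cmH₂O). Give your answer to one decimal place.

58.9

Lung and chest wall are elastances in series: 1/Crs = 1/CL + 1/Ccw.
1/Crs = 1/104 + 1/136 = 0.01697.
Crs = 58.928 mL/cmH2O.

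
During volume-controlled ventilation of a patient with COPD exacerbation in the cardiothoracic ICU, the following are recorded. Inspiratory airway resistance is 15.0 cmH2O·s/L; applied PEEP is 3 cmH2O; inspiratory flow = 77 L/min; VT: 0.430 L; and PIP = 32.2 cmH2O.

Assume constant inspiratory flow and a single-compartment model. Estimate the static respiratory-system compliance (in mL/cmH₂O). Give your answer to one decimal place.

Flow: 77 L/min ÷ 60 = 1.2833 L/s.
Equation of motion (constant flow): PIP = Vt/C + R·V̇ + PEEP.
Vt/C = PIP − R·V̇ − PEEP = 32.2 − 15.0×1.2833 − 3 = 32.2 − 19.25 − 3 = 9.95 cmH2O.
C = Vt / 9.95 = 430 / 9.95 = 43.216 mL/cmH2O.

43.2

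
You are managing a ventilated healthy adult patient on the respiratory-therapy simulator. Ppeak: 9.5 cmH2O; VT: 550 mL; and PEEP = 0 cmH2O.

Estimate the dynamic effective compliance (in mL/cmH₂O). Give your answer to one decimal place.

Dynamic compliance = Vt / (PIP − PEEP) = 550 / (9.5 − 0) = 550 / 9.5 = 57.895 mL/cmH2O.

57.9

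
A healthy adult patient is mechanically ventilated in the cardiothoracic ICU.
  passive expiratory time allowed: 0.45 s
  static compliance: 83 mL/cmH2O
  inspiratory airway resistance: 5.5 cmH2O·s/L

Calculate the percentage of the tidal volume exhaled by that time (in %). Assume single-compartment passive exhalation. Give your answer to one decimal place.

62.7

τ = R × C = 5.5 × 83 mL/cmH2O = 5.5 × 0.083 L/cmH2O = 0.4565 s.
Passive exhalation: V(t)/V₀ = e^(−t/τ) = e^(−0.45/0.4565) = 0.3732.
Fraction exhaled = 1 − 0.3732 = 0.6268 → 62.68%.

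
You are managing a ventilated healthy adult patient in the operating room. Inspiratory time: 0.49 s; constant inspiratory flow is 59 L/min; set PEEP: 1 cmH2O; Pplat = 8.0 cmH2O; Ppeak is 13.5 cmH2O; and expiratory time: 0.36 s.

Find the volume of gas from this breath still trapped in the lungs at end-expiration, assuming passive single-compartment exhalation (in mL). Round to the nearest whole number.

189

Flow: 59 L/min ÷ 60 = 0.9833 L/s.
Vt = flow × Ti = 0.9833 L/s × 0.49 s × 1000 mL/L = 481.82 mL.
R = (PIP − Pplat)/V̇ = (13.5 − 8.0) / 0.9833 = 5.5/0.9833 = 5.593 cmH2O·s/L.
C = Vt/(Pplat − PEEP) = 481.82 / (8.0 − 1) = 481.82/7.0 = 68.831 mL/cmH2O.
τ = R × C = 5.593 × 0.06883 L/cmH2O = 0.385 s.
Fraction remaining = e^(−Te/τ) = e^(−0.36/0.385) = 0.3926.
Trapped volume = 481.82 × 0.3926 = 189.16 mL.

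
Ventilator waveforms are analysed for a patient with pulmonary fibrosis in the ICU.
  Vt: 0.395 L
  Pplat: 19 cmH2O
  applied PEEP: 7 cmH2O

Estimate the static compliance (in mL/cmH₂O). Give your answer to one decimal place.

32.9

Cstat = Vt / (Pplat − PEEP) = 395 / (19 − 7) = 395 / 12.0 = 32.917 mL/cmH2O.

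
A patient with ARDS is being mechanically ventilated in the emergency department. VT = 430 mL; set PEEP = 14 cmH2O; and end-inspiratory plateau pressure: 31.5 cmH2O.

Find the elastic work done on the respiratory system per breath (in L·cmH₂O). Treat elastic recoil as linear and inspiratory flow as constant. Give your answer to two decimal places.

Elastic work ≈ ½ × (Pplat − PEEP) × Vt = 0.5 × (31.5 − 14) × 0.430 L = 0.5 × 17.5 × 0.430 = 3.763 L·cmH2O.

3.76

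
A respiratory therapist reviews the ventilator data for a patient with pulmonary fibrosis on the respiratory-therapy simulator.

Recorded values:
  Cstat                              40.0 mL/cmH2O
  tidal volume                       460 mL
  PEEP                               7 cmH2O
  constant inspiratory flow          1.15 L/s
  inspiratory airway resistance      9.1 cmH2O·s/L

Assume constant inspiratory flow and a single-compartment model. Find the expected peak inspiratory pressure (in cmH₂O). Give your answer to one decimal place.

29.0

Equation of motion (constant flow): PIP = Vt/C + R·V̇ + PEEP.
PIP = 460/40.0 + 9.1×1.15 + 7 = 11.5 + 10.465 + 7 = 28.965 cmH2O.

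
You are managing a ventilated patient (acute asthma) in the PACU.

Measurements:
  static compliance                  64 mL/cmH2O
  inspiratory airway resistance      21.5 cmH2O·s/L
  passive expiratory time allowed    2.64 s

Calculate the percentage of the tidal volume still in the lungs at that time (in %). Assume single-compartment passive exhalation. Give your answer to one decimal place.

τ = R × C = 21.5 × 64 mL/cmH2O = 21.5 × 0.064 L/cmH2O = 1.376 s.
Passive exhalation: V(t)/V₀ = e^(−t/τ) = e^(−2.64/1.376) = 0.1468.
Fraction remaining = 0.1468 → 14.68%.

14.7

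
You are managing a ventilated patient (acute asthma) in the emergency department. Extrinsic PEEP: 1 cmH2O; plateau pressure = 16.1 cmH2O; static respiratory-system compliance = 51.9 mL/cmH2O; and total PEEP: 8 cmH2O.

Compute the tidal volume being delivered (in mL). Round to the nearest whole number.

420

End-expiratory occlusion gives total PEEP = 8 cmH2O (intrinsic PEEP = 8 − 1 = 7). Use total PEEP for the elastic gradient.
Vt = Cstat × (Pplat − PEEPtotal) = 51.9 × (16.1 − 8) = 51.9 × 8.1 = 420.39 mL.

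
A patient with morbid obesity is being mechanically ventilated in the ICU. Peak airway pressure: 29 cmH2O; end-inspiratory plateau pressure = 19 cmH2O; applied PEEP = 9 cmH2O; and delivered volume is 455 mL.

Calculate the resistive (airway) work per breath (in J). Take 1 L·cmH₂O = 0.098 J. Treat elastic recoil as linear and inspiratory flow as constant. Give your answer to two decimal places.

0.45

With constant inspiratory flow the resistive pressure is constant at PIP − Pplat = 29 − 19 = 10.0 cmH2O, so resistive work = 10.0 × 0.455 = 4.55 L·cmH2O.
× 0.098 J/(L·cmH2O) → 0.4459 J.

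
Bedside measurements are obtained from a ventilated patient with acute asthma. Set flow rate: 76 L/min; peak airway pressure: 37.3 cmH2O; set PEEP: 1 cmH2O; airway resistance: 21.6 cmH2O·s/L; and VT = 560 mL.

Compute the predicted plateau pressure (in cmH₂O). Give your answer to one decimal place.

9.9

Flow: 76 L/min ÷ 60 = 1.2667 L/s.
Pplat = PIP − Raw × flow = 37.3 − 21.6 × 1.2667 = 37.3 − 27.361 = 9.939 cmH2O.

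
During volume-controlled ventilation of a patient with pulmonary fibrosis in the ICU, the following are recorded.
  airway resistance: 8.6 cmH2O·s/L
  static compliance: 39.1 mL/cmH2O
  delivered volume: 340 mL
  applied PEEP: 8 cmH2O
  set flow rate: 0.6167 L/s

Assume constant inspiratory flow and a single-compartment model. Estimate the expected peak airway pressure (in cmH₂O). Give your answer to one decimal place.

22.0

Equation of motion (constant flow): PIP = Vt/C + R·V̇ + PEEP.
PIP = 340/39.1 + 8.6×0.6167 + 8 = 8.696 + 5.304 + 8 = 22.0 cmH2O.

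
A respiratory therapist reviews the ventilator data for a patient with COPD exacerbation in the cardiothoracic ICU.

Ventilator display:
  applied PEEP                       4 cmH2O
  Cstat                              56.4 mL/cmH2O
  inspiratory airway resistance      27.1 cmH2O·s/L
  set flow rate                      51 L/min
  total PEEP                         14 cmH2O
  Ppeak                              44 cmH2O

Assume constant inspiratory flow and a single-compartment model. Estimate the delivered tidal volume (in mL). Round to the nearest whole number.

393

Flow: 51 L/min ÷ 60 = 0.85 L/s.
Total PEEP = 14 cmH2O (set 4 + intrinsic 10); this is the baseline alveolar pressure.
Equation of motion (constant flow): PIP = Vt/C + R·V̇ + PEEP.
Vt/C = PIP − R·V̇ − PEEP = 44 − 23.035 − 14 = 6.965 cmH2O.
Vt = C × 6.965 = 56.4 × 6.965 = 392.83 mL.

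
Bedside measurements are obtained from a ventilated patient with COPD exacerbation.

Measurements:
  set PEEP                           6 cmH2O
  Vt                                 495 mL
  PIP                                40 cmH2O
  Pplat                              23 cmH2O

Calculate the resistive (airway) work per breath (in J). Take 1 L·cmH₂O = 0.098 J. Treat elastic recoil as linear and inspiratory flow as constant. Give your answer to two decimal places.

With constant inspiratory flow the resistive pressure is constant at PIP − Pplat = 40 − 23 = 17.0 cmH2O, so resistive work = 17.0 × 0.495 = 8.415 L·cmH2O.
× 0.098 J/(L·cmH2O) → 0.8247 J.

0.82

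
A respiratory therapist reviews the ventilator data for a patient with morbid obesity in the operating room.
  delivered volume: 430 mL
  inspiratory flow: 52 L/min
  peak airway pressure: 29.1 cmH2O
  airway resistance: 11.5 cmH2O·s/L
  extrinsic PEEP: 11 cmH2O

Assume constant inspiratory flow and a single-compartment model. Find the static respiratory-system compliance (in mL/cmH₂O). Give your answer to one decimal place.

52.9

Flow: 52 L/min ÷ 60 = 0.8667 L/s.
Equation of motion (constant flow): PIP = Vt/C + R·V̇ + PEEP.
Vt/C = PIP − R·V̇ − PEEP = 29.1 − 11.5×0.8667 − 11 = 29.1 − 9.967 − 11 = 8.133 cmH2O.
C = Vt / 8.133 = 430 / 8.133 = 52.871 mL/cmH2O.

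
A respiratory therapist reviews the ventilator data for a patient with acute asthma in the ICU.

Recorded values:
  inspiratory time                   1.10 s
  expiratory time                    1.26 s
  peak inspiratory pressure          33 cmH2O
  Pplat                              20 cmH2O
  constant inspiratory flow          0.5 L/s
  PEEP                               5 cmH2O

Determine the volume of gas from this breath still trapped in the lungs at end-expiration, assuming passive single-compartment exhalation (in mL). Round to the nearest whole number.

147

Vt = flow × Ti = 0.5 L/s × 1.10 s × 1000 mL/L = 550.0 mL.
R = (PIP − Pplat)/V̇ = (33 − 20) / 0.5 = 13.0/0.5 = 26.0 cmH2O·s/L.
C = Vt/(Pplat − PEEP) = 550.0 / (20 − 5) = 550.0/15.0 = 36.667 mL/cmH2O.
τ = R × C = 26.0 × 0.03667 L/cmH2O = 0.9534 s.
Fraction remaining = e^(−Te/τ) = e^(−1.26/0.9534) = 0.2667.
Trapped volume = 550.0 × 0.2667 = 146.69 mL.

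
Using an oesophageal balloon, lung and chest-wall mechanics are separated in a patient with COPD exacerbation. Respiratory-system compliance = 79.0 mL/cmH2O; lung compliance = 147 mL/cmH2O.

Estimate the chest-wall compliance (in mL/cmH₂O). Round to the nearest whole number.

1/Ccw = 1/Crs − 1/CL.
1/Ccw = 1/79.0 − 1/147 = 0.005856.
Ccw = 170.77 mL/cmH2O.

171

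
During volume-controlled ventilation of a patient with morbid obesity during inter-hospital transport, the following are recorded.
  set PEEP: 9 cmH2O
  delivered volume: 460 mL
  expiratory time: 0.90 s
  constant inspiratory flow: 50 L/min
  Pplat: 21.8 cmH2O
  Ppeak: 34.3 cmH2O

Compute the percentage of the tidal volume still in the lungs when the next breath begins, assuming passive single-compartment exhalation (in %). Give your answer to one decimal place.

Flow: 50 L/min ÷ 60 = 0.8333 L/s.
R = (PIP − Pplat)/V̇ = (34.3 − 21.8) / 0.8333 = 12.5/0.8333 = 15.001 cmH2O·s/L.
C = Vt/(Pplat − PEEP) = 460.0 / (21.8 − 9) = 460.0/12.8 = 35.938 mL/cmH2O.
τ = R × C = 15.001 × 0.03594 L/cmH2O = 0.5391 s.
Fraction remaining at end-expiration = e^(−Te/τ) = e^(−0.90/0.5391) = 0.1884 → 18.84%.

18.8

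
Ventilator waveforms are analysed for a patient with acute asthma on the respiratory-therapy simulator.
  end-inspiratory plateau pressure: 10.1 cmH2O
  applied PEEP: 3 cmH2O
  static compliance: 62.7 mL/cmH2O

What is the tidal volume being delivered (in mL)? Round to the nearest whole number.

Vt = Cstat × (Pplat − PEEP) = 62.7 × (10.1 − 3) = 62.7 × 7.1 = 445.17 mL.

445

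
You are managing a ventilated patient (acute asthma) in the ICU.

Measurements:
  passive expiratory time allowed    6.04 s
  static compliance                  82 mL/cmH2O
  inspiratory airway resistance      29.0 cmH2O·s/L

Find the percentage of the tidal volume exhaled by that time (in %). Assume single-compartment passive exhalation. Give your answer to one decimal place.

92.1

τ = R × C = 29.0 × 82 mL/cmH2O = 29.0 × 0.082 L/cmH2O = 2.378 s.
Passive exhalation: V(t)/V₀ = e^(−t/τ) = e^(−6.04/2.378) = 0.07887.
Fraction exhaled = 1 − 0.07887 = 0.9211 → 92.11%.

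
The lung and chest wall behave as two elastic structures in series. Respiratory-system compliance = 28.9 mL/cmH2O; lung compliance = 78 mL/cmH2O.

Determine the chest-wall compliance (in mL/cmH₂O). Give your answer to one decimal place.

1/Ccw = 1/Crs − 1/CL.
1/Ccw = 1/28.9 − 1/78 = 0.02178.
Ccw = 45.914 mL/cmH2O.

45.9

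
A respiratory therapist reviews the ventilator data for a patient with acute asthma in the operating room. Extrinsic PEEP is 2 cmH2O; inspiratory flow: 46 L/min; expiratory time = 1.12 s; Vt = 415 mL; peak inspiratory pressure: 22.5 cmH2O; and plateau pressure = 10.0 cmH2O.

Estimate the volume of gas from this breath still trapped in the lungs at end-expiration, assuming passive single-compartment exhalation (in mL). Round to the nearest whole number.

Flow: 46 L/min ÷ 60 = 0.7667 L/s.
R = (PIP − Pplat)/V̇ = (22.5 − 10.0) / 0.7667 = 12.5/0.7667 = 16.304 cmH2O·s/L.
C = Vt/(Pplat − PEEP) = 415.0 / (10.0 − 2) = 415.0/8.0 = 51.875 mL/cmH2O.
τ = R × C = 16.304 × 0.05188 L/cmH2O = 0.8459 s.
Fraction remaining = e^(−Te/τ) = e^(−1.12/0.8459) = 0.2661.
Trapped volume = 415.0 × 0.2661 = 110.43 mL.

110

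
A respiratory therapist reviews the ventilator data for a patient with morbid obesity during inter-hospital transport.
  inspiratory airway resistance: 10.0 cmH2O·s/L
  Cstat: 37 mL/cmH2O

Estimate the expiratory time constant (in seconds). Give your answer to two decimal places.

0.37

τ = R × C = 10.0 × 37 mL/cmH2O = 10.0 × 0.037 L/cmH2O = 0.37 s.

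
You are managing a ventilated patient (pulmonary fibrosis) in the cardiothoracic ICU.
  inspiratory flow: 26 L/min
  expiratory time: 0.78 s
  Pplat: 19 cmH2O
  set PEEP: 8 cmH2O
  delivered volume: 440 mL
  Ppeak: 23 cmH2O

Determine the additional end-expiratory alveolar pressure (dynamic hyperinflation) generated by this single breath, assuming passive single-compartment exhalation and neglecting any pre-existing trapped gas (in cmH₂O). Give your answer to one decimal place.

1.3

Flow: 26 L/min ÷ 60 = 0.4333 L/s.
R = (PIP − Pplat)/V̇ = (23 − 19) / 0.4333 = 4.0/0.4333 = 9.231 cmH2O·s/L.
C = Vt/(Pplat − PEEP) = 440.0 / (19 − 8) = 440.0/11.0 = 40.0 mL/cmH2O.
τ = R × C = 9.231 × 0.04 L/cmH2O = 0.3692 s.
Fraction remaining = e^(−Te/τ) = e^(−0.78/0.3692) = 0.1209; trapped volume = 440.0 × 0.1209 = 53.196 mL.
Additional alveolar pressure from trapping ≈ V_trapped / C = 53.196 / 40.0 = 1.33 cmH2O.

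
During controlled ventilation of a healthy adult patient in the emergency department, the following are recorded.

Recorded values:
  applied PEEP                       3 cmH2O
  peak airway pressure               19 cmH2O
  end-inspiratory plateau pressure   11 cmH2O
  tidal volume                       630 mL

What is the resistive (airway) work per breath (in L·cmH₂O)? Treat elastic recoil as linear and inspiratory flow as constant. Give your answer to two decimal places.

5.04

With constant inspiratory flow the resistive pressure is constant at PIP − Pplat = 19 − 11 = 8.0 cmH2O, so resistive work = 8.0 × 0.630 = 5.04 L·cmH2O.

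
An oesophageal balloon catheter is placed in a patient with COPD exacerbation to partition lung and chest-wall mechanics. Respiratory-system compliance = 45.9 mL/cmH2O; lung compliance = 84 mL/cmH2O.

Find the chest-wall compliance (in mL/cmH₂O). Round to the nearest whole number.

1/Ccw = 1/Crs − 1/CL.
1/Ccw = 1/45.9 − 1/84 = 0.009882.
Ccw = 101.19 mL/cmH2O.

101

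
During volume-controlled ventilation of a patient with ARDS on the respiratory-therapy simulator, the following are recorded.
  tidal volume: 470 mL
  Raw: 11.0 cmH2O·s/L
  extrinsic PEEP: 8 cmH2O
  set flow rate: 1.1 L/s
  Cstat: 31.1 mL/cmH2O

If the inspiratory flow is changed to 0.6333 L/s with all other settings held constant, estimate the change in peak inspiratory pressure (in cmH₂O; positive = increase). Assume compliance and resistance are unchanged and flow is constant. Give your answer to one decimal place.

-5.1

PIP = Vt/C + R·V̇ + PEEP (constant-flow equation of motion).
Only the resistive term changes: ΔPIP = R × ΔV̇ = 11.0 × (0.6333 − 1.1) = 11.0 × -0.4667 = -5.134 cmH2O.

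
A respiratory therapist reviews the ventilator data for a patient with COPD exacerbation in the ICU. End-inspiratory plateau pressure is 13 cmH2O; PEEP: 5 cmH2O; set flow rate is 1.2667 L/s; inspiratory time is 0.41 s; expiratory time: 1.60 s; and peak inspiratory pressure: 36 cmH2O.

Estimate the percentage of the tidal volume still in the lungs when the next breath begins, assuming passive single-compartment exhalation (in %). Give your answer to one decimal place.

25.7

Vt = flow × Ti = 1.2667 L/s × 0.41 s × 1000 mL/L = 519.35 mL.
R = (PIP − Pplat)/V̇ = (36 − 13) / 1.2667 = 23.0/1.2667 = 18.157 cmH2O·s/L.
C = Vt/(Pplat − PEEP) = 519.35 / (13 − 5) = 519.35/8.0 = 64.919 mL/cmH2O.
τ = R × C = 18.157 × 0.06492 L/cmH2O = 1.179 s.
Fraction remaining at end-expiration = e^(−Te/τ) = e^(−1.60/1.179) = 0.2574 → 25.74%.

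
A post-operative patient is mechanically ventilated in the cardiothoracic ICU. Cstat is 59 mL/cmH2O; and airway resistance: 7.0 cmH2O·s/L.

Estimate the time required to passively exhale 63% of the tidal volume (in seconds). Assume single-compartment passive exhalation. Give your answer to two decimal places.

τ = R × C = 7.0 × 59 mL/cmH2O = 7.0 × 0.059 L/cmH2O = 0.413 s.
Exhaled fraction f = 1 − e^(−t/τ) → t = −τ·ln(1 − f) = −0.413·ln(0.37) = 0.4106 s.

0.41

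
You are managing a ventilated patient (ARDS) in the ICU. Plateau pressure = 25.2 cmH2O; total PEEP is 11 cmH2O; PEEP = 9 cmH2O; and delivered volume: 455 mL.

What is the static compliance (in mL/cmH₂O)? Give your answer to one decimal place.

32.0

End-expiratory occlusion gives total PEEP = 11 cmH2O (intrinsic PEEP = 11 − 9 = 2). Use total PEEP for the elastic gradient.
Cstat = Vt / (Pplat − PEEPtotal) = 455 / (25.2 − 11) = 455 / 14.2 = 32.042 mL/cmH2O.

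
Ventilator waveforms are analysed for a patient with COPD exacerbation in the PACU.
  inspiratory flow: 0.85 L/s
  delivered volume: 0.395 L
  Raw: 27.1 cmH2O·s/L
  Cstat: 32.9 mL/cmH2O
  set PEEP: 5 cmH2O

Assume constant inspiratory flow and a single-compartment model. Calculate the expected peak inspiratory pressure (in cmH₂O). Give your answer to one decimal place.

40.0

Equation of motion (constant flow): PIP = Vt/C + R·V̇ + PEEP.
PIP = 395/32.9 + 27.1×0.85 + 5 = 12.006 + 23.035 + 5 = 40.041 cmH2O.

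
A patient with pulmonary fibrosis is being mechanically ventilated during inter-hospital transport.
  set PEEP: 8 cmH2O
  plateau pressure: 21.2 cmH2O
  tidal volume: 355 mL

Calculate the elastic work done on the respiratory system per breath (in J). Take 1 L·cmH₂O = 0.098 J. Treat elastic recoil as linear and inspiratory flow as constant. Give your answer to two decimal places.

Elastic work ≈ ½ × (Pplat − PEEP) × Vt = 0.5 × (21.2 − 8) × 0.355 L = 0.5 × 13.2 × 0.355 = 2.343 L·cmH2O.
× 0.098 J/(L·cmH2O) → 0.2296 J.

0.23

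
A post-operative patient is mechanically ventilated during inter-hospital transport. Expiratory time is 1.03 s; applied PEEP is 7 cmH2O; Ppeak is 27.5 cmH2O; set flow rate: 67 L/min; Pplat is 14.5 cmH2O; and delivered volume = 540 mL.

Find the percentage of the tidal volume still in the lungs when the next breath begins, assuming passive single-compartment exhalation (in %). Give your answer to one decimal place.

Flow: 67 L/min ÷ 60 = 1.1167 L/s.
R = (PIP − Pplat)/V̇ = (27.5 − 14.5) / 1.1167 = 13.0/1.1167 = 11.641 cmH2O·s/L.
C = Vt/(Pplat − PEEP) = 540.0 / (14.5 − 7) = 540.0/7.5 = 72.0 mL/cmH2O.
τ = R × C = 11.641 × 0.072 L/cmH2O = 0.8382 s.
Fraction remaining at end-expiration = e^(−Te/τ) = e^(−1.03/0.8382) = 0.2926 → 29.26%.

29.3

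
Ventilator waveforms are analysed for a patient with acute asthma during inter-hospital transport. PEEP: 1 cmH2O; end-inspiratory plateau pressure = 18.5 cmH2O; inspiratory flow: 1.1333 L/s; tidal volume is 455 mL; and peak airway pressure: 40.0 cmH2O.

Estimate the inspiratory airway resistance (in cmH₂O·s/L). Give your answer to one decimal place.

19.0

Raw = (PIP − Pplat) / flow = (40.0 − 18.5) / 1.1333 = 21.5 / 1.1333 = 18.971 cmH2O·s/L.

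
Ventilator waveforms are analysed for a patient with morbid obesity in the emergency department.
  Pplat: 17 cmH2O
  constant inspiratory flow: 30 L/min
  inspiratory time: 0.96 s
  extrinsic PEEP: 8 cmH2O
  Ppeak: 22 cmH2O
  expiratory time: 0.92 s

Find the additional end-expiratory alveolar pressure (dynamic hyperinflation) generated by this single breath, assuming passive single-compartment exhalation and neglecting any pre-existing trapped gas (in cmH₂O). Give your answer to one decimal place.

Flow: 30 L/min ÷ 60 = 0.5 L/s.
Vt = flow × Ti = 0.5 L/s × 0.96 s × 1000 mL/L = 480.0 mL.
R = (PIP − Pplat)/V̇ = (22 − 17) / 0.5 = 5.0/0.5 = 10.0 cmH2O·s/L.
C = Vt/(Pplat − PEEP) = 480.0 / (17 − 8) = 480.0/9.0 = 53.333 mL/cmH2O.
τ = R × C = 10.0 × 0.05333 L/cmH2O = 0.5333 s.
Fraction remaining = e^(−Te/τ) = e^(−0.92/0.5333) = 0.1782; trapped volume = 480.0 × 0.1782 = 85.536 mL.
Additional alveolar pressure from trapping ≈ V_trapped / C = 85.536 / 53.333 = 1.604 cmH2O.

1.6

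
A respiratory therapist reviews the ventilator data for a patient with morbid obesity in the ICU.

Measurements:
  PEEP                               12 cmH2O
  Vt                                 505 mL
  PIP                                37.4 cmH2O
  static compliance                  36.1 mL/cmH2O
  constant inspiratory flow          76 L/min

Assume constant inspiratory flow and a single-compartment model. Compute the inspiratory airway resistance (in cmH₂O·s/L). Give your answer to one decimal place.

9.0

Flow: 76 L/min ÷ 60 = 1.2667 L/s.
Equation of motion (constant flow): PIP = Vt/C + R·V̇ + PEEP.
R·V̇ = PIP − Vt/C − PEEP = 37.4 − 505/36.1 − 12 = 37.4 − 13.989 − 12 = 11.411 cmH2O.
R = 11.411 / 1.2667 = 9.008 cmH2O·s/L.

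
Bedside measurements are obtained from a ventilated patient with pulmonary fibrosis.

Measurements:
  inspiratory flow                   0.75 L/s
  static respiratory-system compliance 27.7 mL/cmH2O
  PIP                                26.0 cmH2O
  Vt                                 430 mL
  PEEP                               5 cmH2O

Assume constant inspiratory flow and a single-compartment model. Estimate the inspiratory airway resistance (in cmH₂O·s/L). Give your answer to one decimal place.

7.3

Equation of motion (constant flow): PIP = Vt/C + R·V̇ + PEEP.
R·V̇ = PIP − Vt/C − PEEP = 26.0 − 430/27.7 − 5 = 26.0 − 15.523 − 5 = 5.477 cmH2O.
R = 5.477 / 0.75 = 7.303 cmH2O·s/L.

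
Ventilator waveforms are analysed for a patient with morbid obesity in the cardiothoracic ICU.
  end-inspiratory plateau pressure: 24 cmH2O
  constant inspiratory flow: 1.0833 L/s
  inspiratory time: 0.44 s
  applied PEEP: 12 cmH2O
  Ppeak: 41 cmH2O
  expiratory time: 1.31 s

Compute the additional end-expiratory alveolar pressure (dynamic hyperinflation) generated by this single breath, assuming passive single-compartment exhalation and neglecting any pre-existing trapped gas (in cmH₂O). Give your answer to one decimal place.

1.5

Vt = flow × Ti = 1.0833 L/s × 0.44 s × 1000 mL/L = 476.65 mL.
R = (PIP − Pplat)/V̇ = (41 − 24) / 1.0833 = 17.0/1.0833 = 15.693 cmH2O·s/L.
C = Vt/(Pplat − PEEP) = 476.65 / (24 − 12) = 476.65/12.0 = 39.721 mL/cmH2O.
τ = R × C = 15.693 × 0.03972 L/cmH2O = 0.6233 s.
Fraction remaining = e^(−Te/τ) = e^(−1.31/0.6233) = 0.1222; trapped volume = 476.65 × 0.1222 = 58.247 mL.
Additional alveolar pressure from trapping ≈ V_trapped / C = 58.247 / 39.721 = 1.466 cmH2O.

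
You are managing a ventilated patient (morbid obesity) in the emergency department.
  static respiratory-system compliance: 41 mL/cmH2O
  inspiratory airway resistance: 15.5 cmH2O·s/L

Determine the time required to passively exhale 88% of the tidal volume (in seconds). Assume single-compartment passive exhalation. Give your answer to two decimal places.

τ = R × C = 15.5 × 41 mL/cmH2O = 15.5 × 0.041 L/cmH2O = 0.6355 s.
Exhaled fraction f = 1 − e^(−t/τ) → t = −τ·ln(1 − f) = −0.6355·ln(0.12) = 1.347 s.

1.35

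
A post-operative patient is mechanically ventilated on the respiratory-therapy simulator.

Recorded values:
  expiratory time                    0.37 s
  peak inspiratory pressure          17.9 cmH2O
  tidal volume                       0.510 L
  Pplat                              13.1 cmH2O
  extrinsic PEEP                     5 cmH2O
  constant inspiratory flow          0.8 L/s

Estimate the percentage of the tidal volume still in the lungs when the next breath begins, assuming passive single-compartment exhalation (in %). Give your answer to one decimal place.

37.6

R = (PIP − Pplat)/V̇ = (17.9 − 13.1) / 0.8 = 4.8/0.8 = 6.0 cmH2O·s/L.
C = Vt/(Pplat − PEEP) = 510.0 / (13.1 − 5) = 510.0/8.1 = 62.963 mL/cmH2O.
τ = R × C = 6.0 × 0.06296 L/cmH2O = 0.3778 s.
Fraction remaining at end-expiration = e^(−Te/τ) = e^(−0.37/0.3778) = 0.3756 → 37.56%.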